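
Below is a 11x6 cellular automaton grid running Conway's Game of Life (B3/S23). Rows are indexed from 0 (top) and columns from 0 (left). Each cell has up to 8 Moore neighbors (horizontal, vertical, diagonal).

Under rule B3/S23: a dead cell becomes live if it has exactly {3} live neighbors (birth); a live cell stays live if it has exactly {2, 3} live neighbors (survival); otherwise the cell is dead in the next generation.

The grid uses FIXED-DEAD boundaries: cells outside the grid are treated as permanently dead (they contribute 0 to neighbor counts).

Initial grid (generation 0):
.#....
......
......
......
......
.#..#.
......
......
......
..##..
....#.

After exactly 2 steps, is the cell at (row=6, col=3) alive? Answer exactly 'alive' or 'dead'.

Answer: dead

Derivation:
Simulating step by step:
Generation 0 (given above): 6 live cells
Generation 1: 2 live cells
......
......
......
......
......
......
......
......
......
...#..
...#..
Generation 2: 0 live cells
......
......
......
......
......
......
......
......
......
......
......

Cell (6,3) at generation 2: 0 -> dead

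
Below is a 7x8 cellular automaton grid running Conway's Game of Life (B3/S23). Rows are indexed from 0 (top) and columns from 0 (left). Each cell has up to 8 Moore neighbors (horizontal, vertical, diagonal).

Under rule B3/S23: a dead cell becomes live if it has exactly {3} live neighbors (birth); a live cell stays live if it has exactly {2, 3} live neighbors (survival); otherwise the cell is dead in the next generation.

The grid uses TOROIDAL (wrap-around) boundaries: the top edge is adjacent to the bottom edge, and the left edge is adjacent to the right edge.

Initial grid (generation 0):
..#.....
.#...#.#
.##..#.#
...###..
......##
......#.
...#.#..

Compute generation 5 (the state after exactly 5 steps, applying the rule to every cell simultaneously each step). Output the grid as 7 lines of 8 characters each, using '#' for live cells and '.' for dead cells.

Simulating step by step:
Generation 0 (given above): 16 live cells
Generation 1: 20 live cells
..#.#.#.
.#......
.###.#..
#.####.#
....#.##
.....###
........
Generation 2: 10 live cells
........
.#..##..
.....##.
#......#
........
.....#.#
.......#
Generation 3: 15 live cells
........
....###.
#...####
......##
#.....##
......#.
......#.
Generation 4: 8 live cells
......#.
....#...
#...#...
........
#....#..
.....##.
........
Generation 5: 7 live cells
(generation 5 grid is the final answer)

Answer: ........
.....#..
........
........
.....##.
.....##.
.....##.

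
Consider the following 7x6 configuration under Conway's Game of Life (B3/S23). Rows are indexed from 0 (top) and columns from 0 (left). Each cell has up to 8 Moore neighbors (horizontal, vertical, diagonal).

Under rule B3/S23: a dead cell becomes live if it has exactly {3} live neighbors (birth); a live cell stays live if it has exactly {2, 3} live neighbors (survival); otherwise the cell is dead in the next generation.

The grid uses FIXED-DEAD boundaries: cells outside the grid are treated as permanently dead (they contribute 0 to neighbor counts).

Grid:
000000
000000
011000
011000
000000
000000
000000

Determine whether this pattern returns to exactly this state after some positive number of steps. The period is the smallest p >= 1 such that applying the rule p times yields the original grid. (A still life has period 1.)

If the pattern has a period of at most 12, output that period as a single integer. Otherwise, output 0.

Simulating and comparing each generation to the original:
Gen 0 (original, given above): 4 live cells
Gen 1: 4 live cells, MATCHES original -> period = 1

Answer: 1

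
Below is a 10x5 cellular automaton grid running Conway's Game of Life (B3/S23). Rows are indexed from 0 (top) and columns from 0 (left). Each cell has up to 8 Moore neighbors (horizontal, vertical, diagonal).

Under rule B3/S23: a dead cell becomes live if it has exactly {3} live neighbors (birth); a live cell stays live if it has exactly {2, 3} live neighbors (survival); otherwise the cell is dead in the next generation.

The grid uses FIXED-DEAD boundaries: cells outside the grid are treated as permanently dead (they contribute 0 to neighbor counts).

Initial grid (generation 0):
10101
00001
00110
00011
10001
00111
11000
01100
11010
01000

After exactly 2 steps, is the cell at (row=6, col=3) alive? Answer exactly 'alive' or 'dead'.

Simulating step by step:
Generation 0 (given above): 21 live cells
Generation 1: 17 live cells
00010
01101
00100
00101
00100
10111
10000
00000
10000
11100
Generation 2: 16 live cells
00110
01100
00100
01100
00101
00110
01010
00000
10000
11000

Cell (6,3) at generation 2: 1 -> alive

Answer: alive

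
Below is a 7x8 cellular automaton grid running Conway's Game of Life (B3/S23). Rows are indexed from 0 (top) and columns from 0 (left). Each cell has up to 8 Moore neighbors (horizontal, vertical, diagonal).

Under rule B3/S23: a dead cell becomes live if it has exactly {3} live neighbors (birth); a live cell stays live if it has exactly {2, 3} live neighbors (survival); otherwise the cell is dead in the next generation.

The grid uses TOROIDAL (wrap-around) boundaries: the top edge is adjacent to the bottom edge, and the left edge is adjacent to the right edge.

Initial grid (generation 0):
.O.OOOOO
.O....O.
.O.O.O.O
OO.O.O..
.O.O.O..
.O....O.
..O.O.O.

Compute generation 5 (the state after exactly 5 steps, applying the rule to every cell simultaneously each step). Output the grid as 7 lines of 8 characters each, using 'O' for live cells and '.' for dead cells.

Simulating step by step:
Generation 0 (given above): 24 live cells
Generation 1: 24 live cells
OO.OO..O
.O.O....
.O...O.O
.O.O.O..
.O...OO.
.O.OO.O.
OOO.O...
Generation 2: 18 live cells
....O..O
.O.O..OO
.O....O.
.O...O..
OO.O..O.
...OO.OO
........
Generation 3: 31 live cells
O.....OO
..O..OOO
.O...OOO
.O...OOO
OO.O..O.
O.OOOOOO
...OOOOO
Generation 4: 11 live cells
O..O....
.O......
.OO.O...
.O..O...
...O....
........
.OO.....
Generation 5: 13 live cells
(generation 5 grid is the final answer)

Answer: O.......
OO.O....
OOOO....
.O..O...
........
..O.....
.OO.....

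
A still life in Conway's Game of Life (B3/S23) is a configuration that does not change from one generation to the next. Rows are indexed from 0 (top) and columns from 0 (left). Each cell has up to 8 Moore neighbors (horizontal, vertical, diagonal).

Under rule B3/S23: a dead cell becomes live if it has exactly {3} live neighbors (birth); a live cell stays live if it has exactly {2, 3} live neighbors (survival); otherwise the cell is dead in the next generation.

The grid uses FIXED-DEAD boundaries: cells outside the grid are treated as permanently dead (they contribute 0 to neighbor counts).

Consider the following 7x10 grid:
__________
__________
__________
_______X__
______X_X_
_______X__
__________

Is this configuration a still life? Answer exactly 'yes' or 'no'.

Answer: yes

Derivation:
Compute generation 1 and compare to generation 0 (given above):
Generation 1:
__________
__________
__________
_______X__
______X_X_
_______X__
__________
The grids are IDENTICAL -> still life.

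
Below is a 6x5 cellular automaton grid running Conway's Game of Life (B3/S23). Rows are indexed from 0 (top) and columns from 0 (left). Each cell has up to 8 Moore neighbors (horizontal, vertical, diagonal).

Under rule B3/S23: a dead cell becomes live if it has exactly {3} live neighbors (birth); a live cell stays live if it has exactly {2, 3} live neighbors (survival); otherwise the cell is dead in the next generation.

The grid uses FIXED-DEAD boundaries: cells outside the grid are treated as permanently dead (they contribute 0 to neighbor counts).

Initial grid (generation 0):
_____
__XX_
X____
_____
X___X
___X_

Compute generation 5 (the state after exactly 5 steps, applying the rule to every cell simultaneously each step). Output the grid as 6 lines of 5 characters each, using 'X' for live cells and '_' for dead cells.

Simulating step by step:
Generation 0 (given above): 6 live cells
Generation 1: 0 live cells
_____
_____
_____
_____
_____
_____
Generation 2: 0 live cells
_____
_____
_____
_____
_____
_____
Generation 3: 0 live cells
_____
_____
_____
_____
_____
_____
Generation 4: 0 live cells
_____
_____
_____
_____
_____
_____
Generation 5: 0 live cells
(generation 5 grid is the final answer)

Answer: _____
_____
_____
_____
_____
_____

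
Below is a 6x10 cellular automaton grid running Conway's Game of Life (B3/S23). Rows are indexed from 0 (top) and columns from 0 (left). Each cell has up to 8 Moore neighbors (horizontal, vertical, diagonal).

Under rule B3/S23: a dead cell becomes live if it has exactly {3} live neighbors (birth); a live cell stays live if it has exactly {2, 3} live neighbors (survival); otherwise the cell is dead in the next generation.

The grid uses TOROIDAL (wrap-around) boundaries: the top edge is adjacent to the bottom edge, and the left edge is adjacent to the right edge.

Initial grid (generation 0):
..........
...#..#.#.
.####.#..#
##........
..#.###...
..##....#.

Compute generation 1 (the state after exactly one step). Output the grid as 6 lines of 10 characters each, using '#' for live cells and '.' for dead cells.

Simulating step by step:
Generation 0 (given above): 18 live cells
Generation 1: 22 live cells
(generation 1 grid is the final answer)

Answer: ..##...#..
...###.#..
.#.###.#.#
#.....#...
..#.##....
..####....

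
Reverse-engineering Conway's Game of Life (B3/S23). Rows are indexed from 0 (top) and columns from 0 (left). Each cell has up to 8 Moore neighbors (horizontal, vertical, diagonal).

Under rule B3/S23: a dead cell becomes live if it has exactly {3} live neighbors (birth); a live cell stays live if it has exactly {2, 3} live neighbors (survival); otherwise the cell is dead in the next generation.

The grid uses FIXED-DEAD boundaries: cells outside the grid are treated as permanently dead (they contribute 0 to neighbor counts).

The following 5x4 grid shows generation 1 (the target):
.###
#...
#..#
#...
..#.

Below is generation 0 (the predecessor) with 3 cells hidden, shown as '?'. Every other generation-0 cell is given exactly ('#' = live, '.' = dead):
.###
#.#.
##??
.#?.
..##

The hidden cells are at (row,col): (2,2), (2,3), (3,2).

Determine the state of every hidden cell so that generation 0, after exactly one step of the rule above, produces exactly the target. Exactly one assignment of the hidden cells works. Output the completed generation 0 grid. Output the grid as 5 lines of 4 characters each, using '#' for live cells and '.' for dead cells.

Hidden generation-0 cells (in order): (2,2), (2,3), (3,2).
A hidden cell only influences target cells in its own 3x3 neighborhood. Try each of the 2^3 = 8 assignments, step the completed generation 0 forward once under B3/S23, and compare with the target:
  (2,2)=. (2,3)=. (3,2)=. -> step gives (1,3)='#' but target has '.' -> reject
  (2,2)=. (2,3)=. (3,2)=# -> step gives (1,3)='#' but target has '.' -> reject
  (2,2)=. (2,3)=# (3,2)=. -> step gives (2,3)='.' but target has '#' -> reject
  (2,2)=. (2,3)=# (3,2)=# -> step gives (4,1)='#' but target has '.' -> reject
  (2,2)=# (2,3)=. (3,2)=. -> step gives (2,2)='#' but target has '.' -> reject
  (2,2)=# (2,3)=. (3,2)=# -> step gives (4,1)='#' but target has '.' -> reject
  (2,2)=# (2,3)=# (3,2)=. -> step reproduces the target at every cell -> ACCEPT
  (2,2)=# (2,3)=# (3,2)=# -> step gives (4,1)='#' but target has '.' -> reject
Unique solution: (2,2)=live, (2,3)=live, (3,2)=dead.
Check: live-neighbor counts of every cell in the completed generation 0:
2332
3765
3542
3464
1221
Applying B3/S23 to generation 0 with these counts gives:
.###
#...
#..#
#...
..#.
which matches the target exactly.

Answer: .###
#.#.
####
.#..
..##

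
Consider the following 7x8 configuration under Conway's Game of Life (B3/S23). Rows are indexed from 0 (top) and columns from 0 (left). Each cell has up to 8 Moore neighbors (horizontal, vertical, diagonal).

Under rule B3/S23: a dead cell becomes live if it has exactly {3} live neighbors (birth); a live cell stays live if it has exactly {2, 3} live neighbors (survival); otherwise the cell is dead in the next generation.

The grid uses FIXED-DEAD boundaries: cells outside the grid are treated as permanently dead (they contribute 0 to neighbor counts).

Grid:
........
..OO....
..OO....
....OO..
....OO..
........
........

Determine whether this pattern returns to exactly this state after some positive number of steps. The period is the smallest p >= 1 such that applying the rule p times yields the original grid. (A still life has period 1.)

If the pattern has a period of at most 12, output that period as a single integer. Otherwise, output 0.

Simulating and comparing each generation to the original:
Gen 0 (original, given above): 8 live cells
Gen 1: 6 live cells, differs from original
Gen 2: 8 live cells, MATCHES original -> period = 2

Answer: 2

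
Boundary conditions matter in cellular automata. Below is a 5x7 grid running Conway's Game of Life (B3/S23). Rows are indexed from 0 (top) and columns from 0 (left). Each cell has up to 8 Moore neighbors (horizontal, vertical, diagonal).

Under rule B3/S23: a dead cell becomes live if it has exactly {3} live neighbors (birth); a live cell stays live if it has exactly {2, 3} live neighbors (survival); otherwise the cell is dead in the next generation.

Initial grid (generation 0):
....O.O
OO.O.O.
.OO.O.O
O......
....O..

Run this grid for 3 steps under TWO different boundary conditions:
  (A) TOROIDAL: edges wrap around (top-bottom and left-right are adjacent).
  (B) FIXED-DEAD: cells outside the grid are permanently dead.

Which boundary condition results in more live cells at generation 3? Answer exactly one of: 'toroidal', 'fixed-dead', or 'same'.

Under TOROIDAL boundary, generation 3:
O....OO
.OOO...
.OO...O
OO.O.O.
.....O.
Population = 14

Under FIXED-DEAD boundary, generation 3:
.....O.
....O.O
....OOO
....OOO
.......
Population = 9

Comparison: toroidal=14, fixed-dead=9 -> toroidal

Answer: toroidal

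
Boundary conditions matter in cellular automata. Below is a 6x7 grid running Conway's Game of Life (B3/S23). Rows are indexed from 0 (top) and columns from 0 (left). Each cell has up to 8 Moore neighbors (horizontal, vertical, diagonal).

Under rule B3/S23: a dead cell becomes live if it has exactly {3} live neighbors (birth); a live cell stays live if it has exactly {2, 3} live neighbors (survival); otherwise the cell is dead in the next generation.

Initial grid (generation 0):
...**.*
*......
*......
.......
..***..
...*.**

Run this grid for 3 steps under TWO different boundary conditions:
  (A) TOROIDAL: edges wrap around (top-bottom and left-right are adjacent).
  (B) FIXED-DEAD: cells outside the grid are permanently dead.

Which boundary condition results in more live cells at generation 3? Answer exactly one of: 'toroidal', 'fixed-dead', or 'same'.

Answer: toroidal

Derivation:
Under TOROIDAL boundary, generation 3:
.*...*.
......*
......*
..*....
....***
.**.***
Population = 13

Under FIXED-DEAD boundary, generation 3:
.......
.......
.......
.......
..***..
.......
Population = 3

Comparison: toroidal=13, fixed-dead=3 -> toroidal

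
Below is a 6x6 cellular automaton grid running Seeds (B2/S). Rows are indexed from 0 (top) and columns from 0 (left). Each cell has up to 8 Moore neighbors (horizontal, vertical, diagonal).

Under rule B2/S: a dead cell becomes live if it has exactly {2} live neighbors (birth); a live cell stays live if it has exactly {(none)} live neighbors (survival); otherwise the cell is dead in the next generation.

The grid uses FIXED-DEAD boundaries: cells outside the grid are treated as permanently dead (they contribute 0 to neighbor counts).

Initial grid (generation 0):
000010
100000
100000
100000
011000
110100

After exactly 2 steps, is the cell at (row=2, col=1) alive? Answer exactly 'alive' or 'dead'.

Simulating step by step:
Generation 0 (given above): 9 live cells
Generation 1: 3 live cells
000000
010000
000000
001000
000100
000000
Generation 2: 4 live cells
000000
000000
011000
000100
001000
000000

Cell (2,1) at generation 2: 1 -> alive

Answer: alive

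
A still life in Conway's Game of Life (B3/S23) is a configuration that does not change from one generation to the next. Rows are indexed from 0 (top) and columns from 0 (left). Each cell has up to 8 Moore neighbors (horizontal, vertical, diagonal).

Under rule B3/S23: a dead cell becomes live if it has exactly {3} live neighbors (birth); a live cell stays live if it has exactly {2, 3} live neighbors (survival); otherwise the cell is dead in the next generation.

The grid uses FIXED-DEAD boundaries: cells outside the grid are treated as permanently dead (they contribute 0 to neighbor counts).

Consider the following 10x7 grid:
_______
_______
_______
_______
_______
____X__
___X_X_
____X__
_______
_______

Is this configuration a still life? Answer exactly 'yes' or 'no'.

Answer: yes

Derivation:
Compute generation 1 and compare to generation 0 (given above):
Generation 1:
_______
_______
_______
_______
_______
____X__
___X_X_
____X__
_______
_______
The grids are IDENTICAL -> still life.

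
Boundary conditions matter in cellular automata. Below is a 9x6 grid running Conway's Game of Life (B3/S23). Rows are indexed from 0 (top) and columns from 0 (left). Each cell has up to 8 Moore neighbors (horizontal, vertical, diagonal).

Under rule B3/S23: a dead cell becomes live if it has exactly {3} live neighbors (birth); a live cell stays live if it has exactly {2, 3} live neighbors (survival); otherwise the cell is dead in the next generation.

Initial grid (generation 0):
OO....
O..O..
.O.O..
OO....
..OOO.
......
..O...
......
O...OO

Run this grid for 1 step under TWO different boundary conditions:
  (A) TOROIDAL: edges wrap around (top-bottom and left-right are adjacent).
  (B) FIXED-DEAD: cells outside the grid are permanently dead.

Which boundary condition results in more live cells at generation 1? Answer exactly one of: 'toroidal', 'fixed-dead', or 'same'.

Under TOROIDAL boundary, generation 1:
.O..O.
O.....
.O....
OO..O.
.OOO..
..O...
......
.....O
OO...O
Population = 15

Under FIXED-DEAD boundary, generation 1:
OO....
O.....
.O....
OO..O.
.OOO..
..O...
......
......
......
Population = 11

Comparison: toroidal=15, fixed-dead=11 -> toroidal

Answer: toroidal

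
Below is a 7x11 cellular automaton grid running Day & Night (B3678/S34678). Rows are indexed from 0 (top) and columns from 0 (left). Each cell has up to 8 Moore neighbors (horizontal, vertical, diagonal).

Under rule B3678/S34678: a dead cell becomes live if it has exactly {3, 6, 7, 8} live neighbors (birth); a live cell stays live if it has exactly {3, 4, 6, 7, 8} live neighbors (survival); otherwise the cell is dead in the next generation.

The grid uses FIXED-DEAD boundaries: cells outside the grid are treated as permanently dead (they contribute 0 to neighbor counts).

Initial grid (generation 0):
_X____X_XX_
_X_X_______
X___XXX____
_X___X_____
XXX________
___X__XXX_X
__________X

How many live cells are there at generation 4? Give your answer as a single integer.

Simulating step by step:
Generation 0 (given above): 21 live cells
Generation 1: 24 live cells
__X________
X_X_X_XX___
_XX_XX_____
_XX_XXX____
_XX___XX___
_XX______X_
_______X_X_
Generation 2: 20 live cells
_X_X_______
__X________
X_XXXX_X___
X___X_XX___
X_____X____
_XX___XX___
________X__
Generation 3: 11 live cells
__X________
__X________
___XXX_____
____X_XX___
______X____
_______X___
_______X___
Generation 4: 11 live cells
___________
____X______
___XXXX____
___XX_X____
_____XX____
______X____
___________
Population at generation 4: 11

Answer: 11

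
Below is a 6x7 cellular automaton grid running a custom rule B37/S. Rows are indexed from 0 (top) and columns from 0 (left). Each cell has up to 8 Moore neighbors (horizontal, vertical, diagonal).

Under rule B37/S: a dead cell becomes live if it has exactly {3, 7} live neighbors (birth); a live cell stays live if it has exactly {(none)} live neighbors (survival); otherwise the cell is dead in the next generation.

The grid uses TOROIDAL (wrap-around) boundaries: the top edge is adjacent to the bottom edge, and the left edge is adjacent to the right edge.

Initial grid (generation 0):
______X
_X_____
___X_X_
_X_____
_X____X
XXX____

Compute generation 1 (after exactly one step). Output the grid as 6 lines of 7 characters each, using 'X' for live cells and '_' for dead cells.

Simulating step by step:
Generation 0 (given above): 10 live cells
Generation 1: 5 live cells
(generation 1 grid is the final answer)

Answer: __X____
_______
__X____
X_X____
_______
______X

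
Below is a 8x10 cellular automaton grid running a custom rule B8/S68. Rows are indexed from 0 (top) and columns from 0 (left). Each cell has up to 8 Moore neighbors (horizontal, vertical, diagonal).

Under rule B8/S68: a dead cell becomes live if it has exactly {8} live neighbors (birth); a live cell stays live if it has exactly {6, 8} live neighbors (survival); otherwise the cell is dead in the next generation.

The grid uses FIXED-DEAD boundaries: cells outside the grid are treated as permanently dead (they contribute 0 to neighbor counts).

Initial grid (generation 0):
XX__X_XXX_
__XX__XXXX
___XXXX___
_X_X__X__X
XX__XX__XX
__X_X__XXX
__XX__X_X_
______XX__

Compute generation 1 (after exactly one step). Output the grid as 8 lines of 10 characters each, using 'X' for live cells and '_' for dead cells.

Answer: __________
_______X__
__________
__________
__________
__________
__________
__________

Derivation:
Simulating step by step:
Generation 0 (given above): 37 live cells
Generation 1: 1 live cells
(generation 1 grid is the final answer)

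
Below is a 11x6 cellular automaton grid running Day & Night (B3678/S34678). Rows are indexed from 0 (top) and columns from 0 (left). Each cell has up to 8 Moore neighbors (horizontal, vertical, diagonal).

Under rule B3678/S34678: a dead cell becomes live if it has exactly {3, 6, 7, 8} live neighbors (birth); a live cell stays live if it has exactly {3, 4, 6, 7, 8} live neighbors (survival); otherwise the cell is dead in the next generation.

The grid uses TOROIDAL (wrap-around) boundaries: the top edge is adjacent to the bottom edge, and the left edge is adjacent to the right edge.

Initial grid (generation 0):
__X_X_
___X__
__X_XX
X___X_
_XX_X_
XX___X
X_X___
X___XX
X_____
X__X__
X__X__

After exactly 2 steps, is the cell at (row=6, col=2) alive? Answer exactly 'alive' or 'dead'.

Answer: dead

Derivation:
Simulating step by step:
Generation 0 (given above): 24 live cells
Generation 1: 26 live cells
______
__XX_X
____XX
__X_X_
_X_X__
X__X_X
____XX
X____X
XX__X_
_X___X
_XXXXX
Generation 2: 23 live cells
XX___X
______
__X_XX
____XX
X__X_X
X_X__X
____X_
XX____
_X____
XX___X
__X_X_

Cell (6,2) at generation 2: 0 -> dead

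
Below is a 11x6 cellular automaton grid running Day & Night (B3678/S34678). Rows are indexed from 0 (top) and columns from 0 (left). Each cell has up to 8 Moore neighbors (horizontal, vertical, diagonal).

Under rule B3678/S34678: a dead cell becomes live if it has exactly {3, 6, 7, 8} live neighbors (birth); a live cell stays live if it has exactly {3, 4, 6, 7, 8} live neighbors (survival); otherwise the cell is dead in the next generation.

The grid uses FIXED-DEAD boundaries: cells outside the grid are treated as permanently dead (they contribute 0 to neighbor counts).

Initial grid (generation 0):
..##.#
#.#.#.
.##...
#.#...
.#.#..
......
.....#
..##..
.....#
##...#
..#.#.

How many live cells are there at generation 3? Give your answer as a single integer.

Answer: 10

Derivation:
Simulating step by step:
Generation 0 (given above): 21 live cells
Generation 1: 15 live cells
.#.##.
..#...
#.#...
..##..
..#...
......
......
....#.
.##.#.
....#.
.#....
Generation 2: 11 live cells
..#...
..#...
..#...
..##..
...#..
......
......
...#..
.....#
.###..
......
Generation 3: 10 live cells
......
.#.#..
.##...
..##..
..#...
......
......
......
...##.
......
..#...
Population at generation 3: 10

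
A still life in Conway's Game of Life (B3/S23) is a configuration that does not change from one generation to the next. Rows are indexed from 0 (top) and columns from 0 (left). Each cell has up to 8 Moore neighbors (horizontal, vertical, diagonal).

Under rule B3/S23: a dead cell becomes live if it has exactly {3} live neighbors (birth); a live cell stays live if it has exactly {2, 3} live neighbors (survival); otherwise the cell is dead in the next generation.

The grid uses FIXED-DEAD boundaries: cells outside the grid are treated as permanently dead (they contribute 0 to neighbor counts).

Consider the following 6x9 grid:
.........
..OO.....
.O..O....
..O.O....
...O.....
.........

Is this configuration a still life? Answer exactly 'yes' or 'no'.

Compute generation 1 and compare to generation 0 (given above):
Generation 1:
.........
..OO.....
.O..O....
..O.O....
...O.....
.........
The grids are IDENTICAL -> still life.

Answer: yes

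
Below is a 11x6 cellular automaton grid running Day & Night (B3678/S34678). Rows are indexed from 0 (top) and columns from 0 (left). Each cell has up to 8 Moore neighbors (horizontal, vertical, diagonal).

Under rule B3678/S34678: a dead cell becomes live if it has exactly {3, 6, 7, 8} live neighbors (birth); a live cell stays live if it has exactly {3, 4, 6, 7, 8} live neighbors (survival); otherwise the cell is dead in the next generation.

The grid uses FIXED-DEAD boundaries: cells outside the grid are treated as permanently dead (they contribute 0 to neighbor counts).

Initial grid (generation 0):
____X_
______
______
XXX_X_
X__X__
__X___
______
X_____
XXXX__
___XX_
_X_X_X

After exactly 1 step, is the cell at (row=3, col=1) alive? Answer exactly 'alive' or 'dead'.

Simulating step by step:
Generation 0 (given above): 18 live cells
Generation 1: 14 live cells
______
______
_X____
_X_X__
___X__
______
______
__X___
_XXXX_
X_XXX_
__X___

Cell (3,1) at generation 1: 1 -> alive

Answer: alive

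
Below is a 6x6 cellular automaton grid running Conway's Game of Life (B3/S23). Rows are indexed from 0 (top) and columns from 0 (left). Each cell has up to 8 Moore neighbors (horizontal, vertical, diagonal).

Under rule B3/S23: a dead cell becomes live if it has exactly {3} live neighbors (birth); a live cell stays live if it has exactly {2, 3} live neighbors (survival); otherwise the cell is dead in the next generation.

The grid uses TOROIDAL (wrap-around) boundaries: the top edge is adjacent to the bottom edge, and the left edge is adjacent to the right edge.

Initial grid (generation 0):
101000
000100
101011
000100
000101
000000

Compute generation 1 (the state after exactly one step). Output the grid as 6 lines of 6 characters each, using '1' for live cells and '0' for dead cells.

Simulating step by step:
Generation 0 (given above): 10 live cells
Generation 1: 11 live cells
(generation 1 grid is the final answer)

Answer: 000000
101110
001011
101100
000010
000000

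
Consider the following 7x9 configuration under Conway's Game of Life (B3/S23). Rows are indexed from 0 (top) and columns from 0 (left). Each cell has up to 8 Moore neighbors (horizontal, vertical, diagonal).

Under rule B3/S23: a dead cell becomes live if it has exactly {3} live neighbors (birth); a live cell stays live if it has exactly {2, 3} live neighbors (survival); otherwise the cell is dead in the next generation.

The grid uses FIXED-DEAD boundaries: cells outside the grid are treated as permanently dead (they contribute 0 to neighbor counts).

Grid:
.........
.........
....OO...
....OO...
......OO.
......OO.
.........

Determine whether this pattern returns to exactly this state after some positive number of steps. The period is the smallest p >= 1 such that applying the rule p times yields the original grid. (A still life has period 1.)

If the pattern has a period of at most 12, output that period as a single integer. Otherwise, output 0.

Answer: 2

Derivation:
Simulating and comparing each generation to the original:
Gen 0 (original, given above): 8 live cells
Gen 1: 6 live cells, differs from original
Gen 2: 8 live cells, MATCHES original -> period = 2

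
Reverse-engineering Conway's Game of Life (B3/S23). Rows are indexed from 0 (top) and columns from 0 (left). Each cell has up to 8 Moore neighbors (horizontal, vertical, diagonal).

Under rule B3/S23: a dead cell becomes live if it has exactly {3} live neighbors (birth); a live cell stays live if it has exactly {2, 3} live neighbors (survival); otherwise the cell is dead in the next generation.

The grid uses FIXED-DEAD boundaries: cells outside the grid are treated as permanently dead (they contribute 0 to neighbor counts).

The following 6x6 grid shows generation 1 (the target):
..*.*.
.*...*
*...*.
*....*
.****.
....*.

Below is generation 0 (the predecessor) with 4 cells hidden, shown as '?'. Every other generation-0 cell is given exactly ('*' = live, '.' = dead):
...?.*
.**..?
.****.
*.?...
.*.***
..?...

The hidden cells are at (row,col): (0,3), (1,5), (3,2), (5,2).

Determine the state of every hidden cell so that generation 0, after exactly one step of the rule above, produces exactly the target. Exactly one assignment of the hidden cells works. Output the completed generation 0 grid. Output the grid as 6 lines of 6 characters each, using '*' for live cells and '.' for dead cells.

Hidden generation-0 cells (in order): (0,3), (1,5), (3,2), (5,2).
A hidden cell only influences target cells in its own 3x3 neighborhood. Try each of the 2^4 = 16 assignments, step the completed generation 0 forward once under B3/S23, and compare with the target:
  (0,3)=. (1,5)=. (3,2)=. (5,2)=. -> step gives (0,2)='.' but target has '*' -> reject
  (0,3)=. (1,5)=. (3,2)=. (5,2)=* -> step gives (0,2)='.' but target has '*' -> reject
  (0,3)=. (1,5)=. (3,2)=* (5,2)=. -> step gives (0,2)='.' but target has '*' -> reject
  (0,3)=. (1,5)=. (3,2)=* (5,2)=* -> step gives (0,2)='.' but target has '*' -> reject
  (0,3)=. (1,5)=* (3,2)=. (5,2)=. -> step gives (0,2)='.' but target has '*' -> reject
  (0,3)=. (1,5)=* (3,2)=. (5,2)=* -> step gives (0,2)='.' but target has '*' -> reject
  (0,3)=. (1,5)=* (3,2)=* (5,2)=. -> step gives (0,2)='.' but target has '*' -> reject
  (0,3)=. (1,5)=* (3,2)=* (5,2)=* -> step gives (0,2)='.' but target has '*' -> reject
  (0,3)=* (1,5)=. (3,2)=. (5,2)=. -> step gives (0,4)='.' but target has '*' -> reject
  (0,3)=* (1,5)=. (3,2)=. (5,2)=* -> step gives (0,4)='.' but target has '*' -> reject
  (0,3)=* (1,5)=. (3,2)=* (5,2)=. -> step gives (0,4)='.' but target has '*' -> reject
  (0,3)=* (1,5)=. (3,2)=* (5,2)=* -> step gives (0,4)='.' but target has '*' -> reject
  (0,3)=* (1,5)=* (3,2)=. (5,2)=. -> step gives (2,3)='*' but target has '.' -> reject
  (0,3)=* (1,5)=* (3,2)=. (5,2)=* -> step gives (2,3)='*' but target has '.' -> reject
  (0,3)=* (1,5)=* (3,2)=* (5,2)=. -> step reproduces the target at every cell -> ACCEPT
  (0,3)=* (1,5)=* (3,2)=* (5,2)=* -> step gives (4,2)='.' but target has '*' -> reject
Unique solution: (0,3)=live, (1,5)=live, (3,2)=live, (5,2)=dead.
Check: live-neighbor counts of every cell in the completed generation 0:
123131
235552
355422
255653
223221
112232
Applying B3/S23 to generation 0 with these counts gives:
..*.*.
.*...*
*...*.
*....*
.****.
....*.
which matches the target exactly.

Answer: ...*.*
.**..*
.****.
*.*...
.*.***
......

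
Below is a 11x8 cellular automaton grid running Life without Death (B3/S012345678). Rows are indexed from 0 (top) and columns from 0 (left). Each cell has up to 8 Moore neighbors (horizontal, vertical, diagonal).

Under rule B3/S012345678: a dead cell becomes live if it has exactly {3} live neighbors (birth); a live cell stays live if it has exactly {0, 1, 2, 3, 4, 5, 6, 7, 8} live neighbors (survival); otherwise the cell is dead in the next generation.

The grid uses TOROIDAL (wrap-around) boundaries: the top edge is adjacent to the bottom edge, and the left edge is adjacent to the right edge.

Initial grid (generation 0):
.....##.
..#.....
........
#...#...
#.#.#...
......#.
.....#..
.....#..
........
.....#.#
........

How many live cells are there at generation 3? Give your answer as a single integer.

Simulating step by step:
Generation 0 (given above): 13 live cells
Generation 1: 23 live cells
.....##.
..#.....
........
##.##...
######.#
.....##.
.....##.
.....#..
......#.
.....#.#
.....#..
Generation 2: 35 live cells
.....##.
..#.....
.###....
##.###.#
######.#
####.##.
....###.
.....#..
.....##.
.....#.#
....##..
Generation 3: 43 live cells
....###.
.###....
.###....
##.###.#
######.#
####.##.
.#######
.....#..
....###.
.....#.#
....##..
Population at generation 3: 43

Answer: 43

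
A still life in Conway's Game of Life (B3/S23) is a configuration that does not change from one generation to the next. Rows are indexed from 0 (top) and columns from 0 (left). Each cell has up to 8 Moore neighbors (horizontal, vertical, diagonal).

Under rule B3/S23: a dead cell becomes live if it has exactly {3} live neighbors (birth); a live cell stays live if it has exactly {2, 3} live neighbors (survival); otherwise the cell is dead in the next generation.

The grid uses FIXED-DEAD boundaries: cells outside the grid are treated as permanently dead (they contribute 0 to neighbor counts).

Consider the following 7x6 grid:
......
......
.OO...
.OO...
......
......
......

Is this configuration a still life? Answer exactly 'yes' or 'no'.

Answer: yes

Derivation:
Compute generation 1 and compare to generation 0 (given above):
Generation 1:
......
......
.OO...
.OO...
......
......
......
The grids are IDENTICAL -> still life.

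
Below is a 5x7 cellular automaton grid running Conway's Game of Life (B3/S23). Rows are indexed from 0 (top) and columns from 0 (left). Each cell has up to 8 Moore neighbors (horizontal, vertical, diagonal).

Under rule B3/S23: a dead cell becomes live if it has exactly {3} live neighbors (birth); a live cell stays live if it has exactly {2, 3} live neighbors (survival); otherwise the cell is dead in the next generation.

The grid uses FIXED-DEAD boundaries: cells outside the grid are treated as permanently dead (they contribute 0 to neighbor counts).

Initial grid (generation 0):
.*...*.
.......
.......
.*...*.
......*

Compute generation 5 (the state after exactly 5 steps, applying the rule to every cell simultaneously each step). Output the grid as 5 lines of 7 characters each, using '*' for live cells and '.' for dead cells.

Simulating step by step:
Generation 0 (given above): 5 live cells
Generation 1: 0 live cells
.......
.......
.......
.......
.......
Generation 2: 0 live cells
.......
.......
.......
.......
.......
Generation 3: 0 live cells
.......
.......
.......
.......
.......
Generation 4: 0 live cells
.......
.......
.......
.......
.......
Generation 5: 0 live cells
(generation 5 grid is the final answer)

Answer: .......
.......
.......
.......
.......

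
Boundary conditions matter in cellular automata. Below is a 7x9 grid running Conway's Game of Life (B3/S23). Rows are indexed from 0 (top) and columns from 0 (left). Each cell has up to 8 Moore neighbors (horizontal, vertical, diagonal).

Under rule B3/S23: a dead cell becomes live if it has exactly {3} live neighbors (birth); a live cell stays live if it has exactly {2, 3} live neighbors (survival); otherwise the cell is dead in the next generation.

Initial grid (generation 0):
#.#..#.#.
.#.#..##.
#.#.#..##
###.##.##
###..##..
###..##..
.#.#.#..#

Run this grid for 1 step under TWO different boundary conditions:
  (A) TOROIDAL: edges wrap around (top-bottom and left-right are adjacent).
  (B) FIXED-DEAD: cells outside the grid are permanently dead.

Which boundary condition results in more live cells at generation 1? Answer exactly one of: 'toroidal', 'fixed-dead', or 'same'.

Under TOROIDAL boundary, generation 1:
#..#.#.#.
...###...
....#....
....#....
.........
...#...##
...#.#.##
Population = 16

Under FIXED-DEAD boundary, generation 1:
.##....#.
#..###...
#...#....
....#...#
.........
...#...#.
##..###..
Population = 18

Comparison: toroidal=16, fixed-dead=18 -> fixed-dead

Answer: fixed-dead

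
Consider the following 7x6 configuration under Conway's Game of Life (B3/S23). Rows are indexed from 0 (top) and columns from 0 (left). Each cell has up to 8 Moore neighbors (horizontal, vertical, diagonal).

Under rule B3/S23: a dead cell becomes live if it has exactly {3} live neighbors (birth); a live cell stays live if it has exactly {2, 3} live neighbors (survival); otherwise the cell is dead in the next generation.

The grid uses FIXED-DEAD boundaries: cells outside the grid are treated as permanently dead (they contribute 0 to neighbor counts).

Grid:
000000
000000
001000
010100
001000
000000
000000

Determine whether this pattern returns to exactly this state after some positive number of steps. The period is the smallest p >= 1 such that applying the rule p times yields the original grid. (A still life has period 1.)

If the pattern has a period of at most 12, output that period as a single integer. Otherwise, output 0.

Answer: 1

Derivation:
Simulating and comparing each generation to the original:
Gen 0 (original, given above): 4 live cells
Gen 1: 4 live cells, MATCHES original -> period = 1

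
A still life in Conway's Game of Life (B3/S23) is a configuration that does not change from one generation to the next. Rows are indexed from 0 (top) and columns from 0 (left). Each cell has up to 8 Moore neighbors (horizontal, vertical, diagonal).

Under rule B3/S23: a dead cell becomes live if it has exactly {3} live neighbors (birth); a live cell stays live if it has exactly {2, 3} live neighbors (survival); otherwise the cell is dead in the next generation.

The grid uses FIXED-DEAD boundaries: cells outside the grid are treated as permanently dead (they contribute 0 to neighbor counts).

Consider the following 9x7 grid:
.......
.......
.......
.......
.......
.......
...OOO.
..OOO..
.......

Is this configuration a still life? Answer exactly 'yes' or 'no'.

Answer: no

Derivation:
Compute generation 1 and compare to generation 0 (given above):
Generation 1:
.......
.......
.......
.......
.......
....O..
..O..O.
..O..O.
...O...
Cell (5,4) differs: gen0=0 vs gen1=1 -> NOT a still life.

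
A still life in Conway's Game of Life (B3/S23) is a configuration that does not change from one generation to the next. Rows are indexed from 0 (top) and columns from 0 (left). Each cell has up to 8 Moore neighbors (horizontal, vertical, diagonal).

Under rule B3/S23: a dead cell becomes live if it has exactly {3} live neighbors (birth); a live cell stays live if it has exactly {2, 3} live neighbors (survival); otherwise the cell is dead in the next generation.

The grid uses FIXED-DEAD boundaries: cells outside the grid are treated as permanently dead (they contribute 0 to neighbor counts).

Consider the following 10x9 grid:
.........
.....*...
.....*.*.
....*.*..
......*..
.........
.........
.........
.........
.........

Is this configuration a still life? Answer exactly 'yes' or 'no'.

Answer: no

Derivation:
Compute generation 1 and compare to generation 0 (given above):
Generation 1:
.........
......*..
....**...
......**.
.....*...
.........
.........
.........
.........
.........
Cell (1,5) differs: gen0=1 vs gen1=0 -> NOT a still life.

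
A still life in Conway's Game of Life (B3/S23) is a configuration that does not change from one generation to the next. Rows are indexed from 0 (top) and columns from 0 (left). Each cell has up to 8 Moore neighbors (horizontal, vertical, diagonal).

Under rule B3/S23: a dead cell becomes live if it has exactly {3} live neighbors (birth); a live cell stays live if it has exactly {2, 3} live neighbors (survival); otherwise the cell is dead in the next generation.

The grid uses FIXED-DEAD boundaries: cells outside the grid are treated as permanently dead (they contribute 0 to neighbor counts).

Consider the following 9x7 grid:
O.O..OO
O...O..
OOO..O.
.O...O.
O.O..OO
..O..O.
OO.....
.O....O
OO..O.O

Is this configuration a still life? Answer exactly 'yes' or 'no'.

Compute generation 1 and compare to generation 0 (given above):
Generation 1:
.O...O.
O.OOO.O
O.O.OO.
....OO.
..O.OOO
O.O..OO
OOO....
..O..O.
OO...O.
Cell (0,0) differs: gen0=1 vs gen1=0 -> NOT a still life.

Answer: no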